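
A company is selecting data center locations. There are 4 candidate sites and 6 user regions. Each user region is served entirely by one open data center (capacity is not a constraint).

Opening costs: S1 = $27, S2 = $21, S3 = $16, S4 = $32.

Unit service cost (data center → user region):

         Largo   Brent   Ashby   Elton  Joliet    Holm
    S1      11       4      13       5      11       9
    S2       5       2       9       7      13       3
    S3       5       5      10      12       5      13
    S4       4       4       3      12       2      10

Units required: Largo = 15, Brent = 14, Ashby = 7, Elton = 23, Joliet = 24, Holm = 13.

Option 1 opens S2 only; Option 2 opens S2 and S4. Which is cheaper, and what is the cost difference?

Option 1: {S2}: Largo→S2 5·15=75, Brent→S2 2·14=28, Ashby→S2 9·7=63, Elton→S2 7·23=161, Joliet→S2 13·24=312, Holm→S2 3·13=39. Service 678; fixed 21; total 699.
Option 2: {S2, S4}: Largo→S4 4·15=60, Brent→S2 2·14=28, Ashby→S4 3·7=21, Elton→S2 7·23=161, Joliet→S4 2·24=48, Holm→S2 3·13=39. Service 357; fixed 53; total 410.
Difference: |699 − 410| = 289.

Option 2 is cheaper by 289.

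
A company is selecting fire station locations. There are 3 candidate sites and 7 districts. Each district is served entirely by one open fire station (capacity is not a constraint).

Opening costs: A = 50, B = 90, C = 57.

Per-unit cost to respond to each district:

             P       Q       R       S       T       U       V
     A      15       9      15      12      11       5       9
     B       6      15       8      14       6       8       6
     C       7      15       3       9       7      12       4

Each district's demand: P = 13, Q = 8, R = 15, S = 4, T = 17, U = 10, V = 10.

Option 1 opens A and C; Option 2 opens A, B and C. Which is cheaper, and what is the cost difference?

Option 1: {A, C}: P→C 7·13=91, Q→A 9·8=72, R→C 3·15=45, S→C 9·4=36, T→C 7·17=119, U→A 5·10=50, V→C 4·10=40. Service 453; fixed 107; total 560.
Option 2: {A, B, C}: P→B 6·13=78, Q→A 9·8=72, R→C 3·15=45, S→C 9·4=36, T→B 6·17=102, U→A 5·10=50, V→C 4·10=40. Service 423; fixed 197; total 620.
Difference: |560 − 620| = 60.

Option 1 is cheaper by 60.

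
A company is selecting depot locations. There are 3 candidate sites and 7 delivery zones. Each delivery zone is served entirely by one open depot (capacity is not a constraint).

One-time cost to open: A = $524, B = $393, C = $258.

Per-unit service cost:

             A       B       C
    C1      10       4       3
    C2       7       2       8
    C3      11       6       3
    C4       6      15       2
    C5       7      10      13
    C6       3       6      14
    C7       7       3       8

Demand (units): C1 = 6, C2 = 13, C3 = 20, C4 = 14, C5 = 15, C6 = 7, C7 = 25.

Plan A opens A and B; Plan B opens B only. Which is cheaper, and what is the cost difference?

Plan B is cheaper by 332.

Plan A: {A, B}: C1→B 4·6=24, C2→B 2·13=26, C3→B 6·20=120, C4→A 6·14=84, C5→A 7·15=105, C6→A 3·7=21, C7→B 3·25=75. Service 455; fixed 917; total 1372.
Plan B: {B}: C1→B 4·6=24, C2→B 2·13=26, C3→B 6·20=120, C4→B 15·14=210, C5→B 10·15=150, C6→B 6·7=42, C7→B 3·25=75. Service 647; fixed 393; total 1040.
Difference: |1372 − 1040| = 332.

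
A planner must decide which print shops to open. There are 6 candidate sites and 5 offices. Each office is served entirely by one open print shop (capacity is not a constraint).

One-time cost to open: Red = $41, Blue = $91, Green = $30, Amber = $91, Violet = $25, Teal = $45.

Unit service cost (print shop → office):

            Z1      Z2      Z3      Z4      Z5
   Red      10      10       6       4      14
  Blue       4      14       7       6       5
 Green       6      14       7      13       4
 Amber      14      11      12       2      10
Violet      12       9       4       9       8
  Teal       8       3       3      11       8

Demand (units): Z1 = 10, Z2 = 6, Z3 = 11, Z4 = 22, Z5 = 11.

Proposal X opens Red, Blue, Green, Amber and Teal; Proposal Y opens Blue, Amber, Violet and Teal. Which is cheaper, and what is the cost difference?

Proposal X: {Red, Blue, Green, Amber, Teal}: Z1→Blue 4·10=40, Z2→Teal 3·6=18, Z3→Teal 3·11=33, Z4→Amber 2·22=44, Z5→Green 4·11=44. Service 179; fixed 298; total 477.
Proposal Y: {Blue, Amber, Violet, Teal}: Z1→Blue 4·10=40, Z2→Teal 3·6=18, Z3→Teal 3·11=33, Z4→Amber 2·22=44, Z5→Blue 5·11=55. Service 190; fixed 252; total 442.
Difference: |477 − 442| = 35.

Proposal Y is cheaper by 35.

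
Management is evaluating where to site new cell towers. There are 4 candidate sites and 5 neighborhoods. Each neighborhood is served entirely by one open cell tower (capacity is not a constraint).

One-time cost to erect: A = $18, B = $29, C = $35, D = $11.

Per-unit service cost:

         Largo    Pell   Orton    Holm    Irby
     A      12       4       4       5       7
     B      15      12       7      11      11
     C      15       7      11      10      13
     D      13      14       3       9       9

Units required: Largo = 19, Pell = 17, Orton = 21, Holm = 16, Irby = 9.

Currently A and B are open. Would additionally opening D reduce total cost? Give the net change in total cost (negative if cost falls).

Yes — net change −10 (cost falls by 10).

Current service cost with {A, B}: 523.
Adding D: each neighborhood re-picks its cheapest; new service cost 502, saving 21.
Extra fixed cost: 11. Net change = 11 − 21 = -10.
(Totals: 570 → 560.)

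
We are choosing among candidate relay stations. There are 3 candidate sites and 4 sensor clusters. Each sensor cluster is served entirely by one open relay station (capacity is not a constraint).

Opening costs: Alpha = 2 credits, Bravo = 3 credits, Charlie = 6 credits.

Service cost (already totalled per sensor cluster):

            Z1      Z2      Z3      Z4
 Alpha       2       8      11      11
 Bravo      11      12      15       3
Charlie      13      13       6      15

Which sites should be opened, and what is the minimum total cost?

Open Alpha and Bravo; minimum total cost 29.

For any fixed open set, each sensor cluster goes to its cheapest open site; total = fixed + service.
{Alpha, Bravo}: Z1→Alpha 2, Z2→Alpha 8, Z3→Alpha 11, Z4→Bravo 3. Service 24; fixed 5; total 29.
{Alpha, Bravo, Charlie}: service 19 + fixed 11 = 30
{Alpha}: service 32 + fixed 2 = 34
(All 7 nonempty subsets were checked; Alpha and Bravo is lowest.)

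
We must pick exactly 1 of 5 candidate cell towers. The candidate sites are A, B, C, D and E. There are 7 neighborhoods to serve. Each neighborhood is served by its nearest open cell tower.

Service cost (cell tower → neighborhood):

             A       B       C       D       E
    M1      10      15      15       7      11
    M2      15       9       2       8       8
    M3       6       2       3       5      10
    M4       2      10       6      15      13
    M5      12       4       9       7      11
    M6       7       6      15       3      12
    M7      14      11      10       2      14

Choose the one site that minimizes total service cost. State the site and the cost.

With exactly 1 open, each neighborhood uses its cheapest among the chosen.
{D}: M1→D 7, M2→D 8, M3→D 5, M4→D 15, M5→D 7, M6→D 3, M7→D 2. Service cost 47.
{B}: service cost 57
{C}: service cost 60
Among all 5 size-1 choices, {D} is lowest.

Choose D only; total service cost 47.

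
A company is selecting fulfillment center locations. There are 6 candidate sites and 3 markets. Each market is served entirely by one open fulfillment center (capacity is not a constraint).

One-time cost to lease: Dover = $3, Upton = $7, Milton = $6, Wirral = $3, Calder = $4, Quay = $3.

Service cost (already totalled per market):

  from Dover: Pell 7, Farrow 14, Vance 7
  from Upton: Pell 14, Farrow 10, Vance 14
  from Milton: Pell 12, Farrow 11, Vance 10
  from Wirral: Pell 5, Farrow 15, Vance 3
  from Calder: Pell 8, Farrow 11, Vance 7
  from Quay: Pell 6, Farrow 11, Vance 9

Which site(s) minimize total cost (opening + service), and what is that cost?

Open Wirral and Quay; minimum total cost 25.

For any fixed open set, each market goes to its cheapest open site; total = fixed + service.
{Wirral, Quay}: Pell→Wirral 5, Farrow→Quay 11, Vance→Wirral 3. Service 19; fixed 6; total 25.
{Wirral}: service 23 + fixed 3 = 26
{Wirral, Calder}: service 19 + fixed 7 = 26
{Dover, Upton, Milton, Wirral, Calder, Quay}: service 18 + fixed 26 = 44
No other subset beats 25.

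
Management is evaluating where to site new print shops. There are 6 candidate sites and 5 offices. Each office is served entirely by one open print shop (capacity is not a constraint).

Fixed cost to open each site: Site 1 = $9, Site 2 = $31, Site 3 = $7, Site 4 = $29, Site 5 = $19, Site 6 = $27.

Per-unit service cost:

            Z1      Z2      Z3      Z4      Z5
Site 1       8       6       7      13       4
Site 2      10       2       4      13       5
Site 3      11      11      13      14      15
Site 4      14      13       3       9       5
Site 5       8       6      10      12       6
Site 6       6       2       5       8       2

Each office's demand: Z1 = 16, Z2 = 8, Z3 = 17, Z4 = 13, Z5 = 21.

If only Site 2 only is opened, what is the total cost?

Each office is assigned to its cheapest site among the open ones.
{Site 2}: Z1→Site 2 10·16=160, Z2→Site 2 2·8=16, Z3→Site 2 4·17=68, Z4→Site 2 13·13=169, Z5→Site 2 5·21=105. Service 518; fixed 31; total 549.

Total cost: 549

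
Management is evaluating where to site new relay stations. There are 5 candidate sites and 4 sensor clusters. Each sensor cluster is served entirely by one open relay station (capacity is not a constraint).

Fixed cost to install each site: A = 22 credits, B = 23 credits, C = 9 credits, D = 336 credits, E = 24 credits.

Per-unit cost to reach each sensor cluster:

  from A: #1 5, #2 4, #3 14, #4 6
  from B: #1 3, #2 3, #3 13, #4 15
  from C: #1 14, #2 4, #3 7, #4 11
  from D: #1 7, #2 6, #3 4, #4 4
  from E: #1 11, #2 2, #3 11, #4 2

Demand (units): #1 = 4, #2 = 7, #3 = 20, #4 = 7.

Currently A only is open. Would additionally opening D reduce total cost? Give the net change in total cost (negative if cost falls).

No — net change +122 (cost rises by 122).

Current service cost with {A}: 370.
Adding D: each sensor cluster re-picks its cheapest; new service cost 156, saving 214.
Extra fixed cost: 336. Net change = 336 − 214 = 122.
(Totals: 392 → 514.)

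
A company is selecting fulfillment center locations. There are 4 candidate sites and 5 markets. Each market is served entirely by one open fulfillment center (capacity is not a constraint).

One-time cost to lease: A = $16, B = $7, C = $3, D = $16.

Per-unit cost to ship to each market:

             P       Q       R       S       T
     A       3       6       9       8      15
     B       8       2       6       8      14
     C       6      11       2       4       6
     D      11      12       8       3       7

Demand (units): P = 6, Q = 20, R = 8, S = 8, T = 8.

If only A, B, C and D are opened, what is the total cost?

Total cost: 188

Each market is assigned to its cheapest site among the open ones.
{A, B, C, D}: P→A 3·6=18, Q→B 2·20=40, R→C 2·8=16, S→D 3·8=24, T→C 6·8=48. Service 146; fixed 42; total 188.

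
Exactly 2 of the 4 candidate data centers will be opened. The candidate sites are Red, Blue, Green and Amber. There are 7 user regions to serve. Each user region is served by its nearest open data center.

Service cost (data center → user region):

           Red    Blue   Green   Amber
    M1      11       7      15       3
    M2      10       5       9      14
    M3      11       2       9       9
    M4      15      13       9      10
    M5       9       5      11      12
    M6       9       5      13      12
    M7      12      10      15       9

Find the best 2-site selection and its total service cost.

Choose Blue and Amber; total service cost 39.

With exactly 2 open, each user region uses its cheapest among the chosen.
{Blue, Amber}: M1→Amber 3, M2→Blue 5, M3→Blue 2, M4→Amber 10, M5→Blue 5, M6→Blue 5, M7→Amber 9. Service cost 39.
{Blue, Green}: service cost 43
{Red, Blue}: service cost 47
Among all 6 size-2 choices, {Blue, Amber} is lowest.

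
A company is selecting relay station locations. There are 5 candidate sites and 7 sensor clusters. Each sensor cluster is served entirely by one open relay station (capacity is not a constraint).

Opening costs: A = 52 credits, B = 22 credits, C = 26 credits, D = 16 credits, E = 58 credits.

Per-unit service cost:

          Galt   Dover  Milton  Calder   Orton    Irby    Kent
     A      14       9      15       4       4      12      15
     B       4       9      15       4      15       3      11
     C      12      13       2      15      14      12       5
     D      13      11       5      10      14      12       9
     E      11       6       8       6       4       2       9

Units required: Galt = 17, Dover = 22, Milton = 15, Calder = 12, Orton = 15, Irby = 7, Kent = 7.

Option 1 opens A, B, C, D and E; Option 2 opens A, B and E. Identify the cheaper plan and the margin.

Option 1 is cheaper by 76.

Option 1: {A, B, C, D, E}: Galt→B 4·17=68, Dover→E 6·22=132, Milton→C 2·15=30, Calder→A 4·12=48, Orton→A 4·15=60, Irby→E 2·7=14, Kent→C 5·7=35. Service 387; fixed 174; total 561.
Option 2: {A, B, E}: Galt→B 4·17=68, Dover→E 6·22=132, Milton→E 8·15=120, Calder→A 4·12=48, Orton→A 4·15=60, Irby→E 2·7=14, Kent→E 9·7=63. Service 505; fixed 132; total 637.
Difference: |561 − 637| = 76.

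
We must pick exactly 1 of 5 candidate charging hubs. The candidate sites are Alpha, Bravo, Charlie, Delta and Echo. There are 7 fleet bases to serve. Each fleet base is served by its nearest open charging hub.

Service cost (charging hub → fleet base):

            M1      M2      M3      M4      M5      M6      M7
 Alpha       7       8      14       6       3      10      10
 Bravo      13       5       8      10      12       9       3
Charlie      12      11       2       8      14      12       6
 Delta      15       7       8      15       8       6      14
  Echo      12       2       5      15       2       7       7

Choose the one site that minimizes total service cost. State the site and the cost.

Choose Echo only; total service cost 50.

With exactly 1 open, each fleet base uses its cheapest among the chosen.
{Echo}: M1→Echo 12, M2→Echo 2, M3→Echo 5, M4→Echo 15, M5→Echo 2, M6→Echo 7, M7→Echo 7. Service cost 50.
{Alpha}: service cost 58
{Bravo}: service cost 60
Among all 5 size-1 choices, {Echo} is lowest.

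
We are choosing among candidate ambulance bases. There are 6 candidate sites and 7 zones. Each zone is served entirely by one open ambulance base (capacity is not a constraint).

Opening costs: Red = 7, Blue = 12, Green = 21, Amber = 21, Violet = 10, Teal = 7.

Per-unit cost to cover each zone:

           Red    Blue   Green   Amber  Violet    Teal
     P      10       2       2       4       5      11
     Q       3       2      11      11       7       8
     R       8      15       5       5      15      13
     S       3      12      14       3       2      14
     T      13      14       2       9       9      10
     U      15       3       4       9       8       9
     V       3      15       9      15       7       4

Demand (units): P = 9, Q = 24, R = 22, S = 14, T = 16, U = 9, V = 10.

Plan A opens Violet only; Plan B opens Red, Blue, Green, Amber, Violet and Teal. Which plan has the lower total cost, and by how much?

Plan B is cheaper by 496.

Plan A: {Violet}: P→Violet 5·9=45, Q→Violet 7·24=168, R→Violet 15·22=330, S→Violet 2·14=28, T→Violet 9·16=144, U→Violet 8·9=72, V→Violet 7·10=70. Service 857; fixed 10; total 867.
Plan B: {Red, Blue, Green, Amber, Violet, Teal}: P→Blue 2·9=18, Q→Blue 2·24=48, R→Green 5·22=110, S→Violet 2·14=28, T→Green 2·16=32, U→Blue 3·9=27, V→Red 3·10=30. Service 293; fixed 78; total 371.
Difference: |867 − 371| = 496.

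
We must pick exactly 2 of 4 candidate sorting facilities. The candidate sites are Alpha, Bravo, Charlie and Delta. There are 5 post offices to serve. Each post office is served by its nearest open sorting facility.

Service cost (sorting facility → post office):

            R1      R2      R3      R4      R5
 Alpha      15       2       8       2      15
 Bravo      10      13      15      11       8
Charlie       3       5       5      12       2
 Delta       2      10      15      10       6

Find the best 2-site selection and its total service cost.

Choose Alpha and Charlie; total service cost 14.

With exactly 2 open, each post office uses its cheapest among the chosen.
{Alpha, Charlie}: R1→Charlie 3, R2→Alpha 2, R3→Charlie 5, R4→Alpha 2, R5→Charlie 2. Service cost 14.
{Alpha, Delta}: service cost 20
{Charlie, Delta}: service cost 24
Among all 6 size-2 choices, {Alpha, Charlie} is lowest.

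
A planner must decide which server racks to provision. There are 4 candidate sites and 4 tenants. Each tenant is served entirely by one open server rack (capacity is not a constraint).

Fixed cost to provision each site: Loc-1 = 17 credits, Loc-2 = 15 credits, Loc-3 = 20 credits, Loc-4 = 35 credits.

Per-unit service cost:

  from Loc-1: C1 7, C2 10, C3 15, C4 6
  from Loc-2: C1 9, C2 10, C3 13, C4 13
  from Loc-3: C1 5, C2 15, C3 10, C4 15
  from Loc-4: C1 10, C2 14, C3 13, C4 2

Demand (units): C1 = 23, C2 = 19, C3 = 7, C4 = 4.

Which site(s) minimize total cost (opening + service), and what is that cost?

Open Loc-1 and Loc-3; minimum total cost 436.

For any fixed open set, each tenant goes to its cheapest open site; total = fixed + service.
{Loc-1, Loc-3}: C1→Loc-3 5·23=115, C2→Loc-1 10·19=190, C3→Loc-3 10·7=70, C4→Loc-1 6·4=24. Service 399; fixed 37; total 436.
{Loc-1, Loc-2, Loc-3}: service 399 + fixed 52 = 451
{Loc-2, Loc-3, Loc-4}: C1→Loc-3 5·23=115, C2→Loc-2 10·19=190, C3→Loc-3 10·7=70, C4→Loc-4 2·4=8. Service 383; fixed 70; total 453.
{Loc-1, Loc-2, Loc-3, Loc-4}: C1→Loc-3 5·23=115, C2→Loc-1 10·19=190, C3→Loc-3 10·7=70, C4→Loc-4 2·4=8. Service 383; fixed 87; total 470.
(All 15 nonempty subsets were checked; Loc-1 and Loc-3 is lowest.)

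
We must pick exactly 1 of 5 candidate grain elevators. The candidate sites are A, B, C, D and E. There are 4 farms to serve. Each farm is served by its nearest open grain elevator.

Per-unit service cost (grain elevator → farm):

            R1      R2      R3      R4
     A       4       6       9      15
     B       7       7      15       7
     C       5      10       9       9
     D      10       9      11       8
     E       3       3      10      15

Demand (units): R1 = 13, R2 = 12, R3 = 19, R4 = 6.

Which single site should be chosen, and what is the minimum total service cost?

Choose E only; total service cost 355.

With exactly 1 open, each farm uses its cheapest among the chosen.
{E}: R1→E 3·13=39, R2→E 3·12=36, R3→E 10·19=190, R4→E 15·6=90. Service cost 355.
{A}: service cost 385
{C}: service cost 410
Among all 5 size-1 choices, {E} is lowest.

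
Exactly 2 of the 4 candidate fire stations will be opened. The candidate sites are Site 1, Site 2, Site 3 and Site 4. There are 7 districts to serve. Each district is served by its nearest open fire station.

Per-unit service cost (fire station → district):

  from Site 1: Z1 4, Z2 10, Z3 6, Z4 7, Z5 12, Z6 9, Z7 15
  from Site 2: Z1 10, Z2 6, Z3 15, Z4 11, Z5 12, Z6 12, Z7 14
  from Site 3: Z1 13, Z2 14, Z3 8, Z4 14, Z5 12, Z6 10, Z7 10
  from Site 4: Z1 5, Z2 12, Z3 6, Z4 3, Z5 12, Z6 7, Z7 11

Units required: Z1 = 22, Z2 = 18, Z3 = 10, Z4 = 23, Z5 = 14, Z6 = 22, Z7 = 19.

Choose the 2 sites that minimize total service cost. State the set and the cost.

Choose Site 2 and Site 4; total service cost 878.

With exactly 2 open, each district uses its cheapest among the chosen.
{Site 2, Site 4}: Z1→Site 4 5·22=110, Z2→Site 2 6·18=108, Z3→Site 4 6·10=60, Z4→Site 4 3·23=69, Z5→Site 2 12·14=168, Z6→Site 4 7·22=154, Z7→Site 4 11·19=209. Service cost 878.
{Site 1, Site 4}: service cost 928
{Site 3, Site 4}: service cost 967
Among all 6 size-2 choices, {Site 2, Site 4} is lowest.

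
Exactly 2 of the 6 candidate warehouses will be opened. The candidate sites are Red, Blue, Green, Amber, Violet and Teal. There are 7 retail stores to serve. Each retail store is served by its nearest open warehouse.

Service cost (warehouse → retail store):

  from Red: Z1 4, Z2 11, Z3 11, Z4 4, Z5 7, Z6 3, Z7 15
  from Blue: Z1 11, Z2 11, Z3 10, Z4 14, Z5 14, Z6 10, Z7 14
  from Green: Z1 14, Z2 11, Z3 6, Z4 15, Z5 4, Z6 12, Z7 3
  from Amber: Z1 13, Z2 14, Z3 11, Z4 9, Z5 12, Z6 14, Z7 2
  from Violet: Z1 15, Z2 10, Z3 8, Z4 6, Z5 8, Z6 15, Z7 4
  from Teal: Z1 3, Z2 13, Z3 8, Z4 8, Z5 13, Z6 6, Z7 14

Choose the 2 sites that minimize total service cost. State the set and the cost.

Choose Red and Green; total service cost 35.

With exactly 2 open, each retail store uses its cheapest among the chosen.
{Red, Green}: Z1→Red 4, Z2→Red 11, Z3→Green 6, Z4→Red 4, Z5→Green 4, Z6→Red 3, Z7→Green 3. Service cost 35.
{Red, Violet}: service cost 40
{Green, Teal}: service cost 41
Among all 15 size-2 choices, {Red, Green} is lowest.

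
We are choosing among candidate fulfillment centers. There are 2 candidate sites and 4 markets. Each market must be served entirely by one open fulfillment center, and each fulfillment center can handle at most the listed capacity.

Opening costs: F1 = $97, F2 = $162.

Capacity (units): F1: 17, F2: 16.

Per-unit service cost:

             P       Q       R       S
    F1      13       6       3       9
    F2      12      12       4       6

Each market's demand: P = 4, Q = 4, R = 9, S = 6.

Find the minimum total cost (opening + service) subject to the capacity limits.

Open {F1, F2}: P→F2 12·4=48, Q→F1 6·4=24, R→F1 3·9=27, S→F2 6·6=36.
Loads: F1 carries 13/17, F2 carries 10/16. Service 135; fixed 259; total 394.
Next best feasible plan costs 398.

Minimum total cost: 394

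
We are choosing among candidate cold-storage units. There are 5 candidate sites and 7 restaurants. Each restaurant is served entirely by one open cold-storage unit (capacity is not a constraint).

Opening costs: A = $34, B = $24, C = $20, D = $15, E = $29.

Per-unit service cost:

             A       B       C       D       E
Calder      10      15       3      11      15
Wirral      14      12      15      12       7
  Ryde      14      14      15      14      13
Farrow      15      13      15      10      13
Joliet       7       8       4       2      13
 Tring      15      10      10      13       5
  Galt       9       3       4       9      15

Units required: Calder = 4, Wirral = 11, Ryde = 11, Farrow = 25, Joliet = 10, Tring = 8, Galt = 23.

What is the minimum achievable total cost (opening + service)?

For any fixed open set, each restaurant goes to its cheapest open site; total = fixed + service.
{C, D, E}: Calder→C 3·4=12, Wirral→E 7·11=77, Ryde→E 13·11=143, Farrow→D 10·25=250, Joliet→D 2·10=20, Tring→E 5·8=40, Galt→C 4·23=92. Service 634; fixed 64; total 698.
{B, C, D, E}: Calder→C 3·4=12, Wirral→E 7·11=77, Ryde→E 13·11=143, Farrow→D 10·25=250, Joliet→D 2·10=20, Tring→E 5·8=40, Galt→B 3·23=69. Service 611; fixed 88; total 699.
{B, D, E}: Calder→D 11·4=44, Wirral→E 7·11=77, Ryde→E 13·11=143, Farrow→D 10·25=250, Joliet→D 2·10=20, Tring→E 5·8=40, Galt→B 3·23=69. Service 643; fixed 68; total 711.
{A, B, C, D, E}: service 611 + fixed 122 = 733
No other subset beats 698.

Minimum total cost: 698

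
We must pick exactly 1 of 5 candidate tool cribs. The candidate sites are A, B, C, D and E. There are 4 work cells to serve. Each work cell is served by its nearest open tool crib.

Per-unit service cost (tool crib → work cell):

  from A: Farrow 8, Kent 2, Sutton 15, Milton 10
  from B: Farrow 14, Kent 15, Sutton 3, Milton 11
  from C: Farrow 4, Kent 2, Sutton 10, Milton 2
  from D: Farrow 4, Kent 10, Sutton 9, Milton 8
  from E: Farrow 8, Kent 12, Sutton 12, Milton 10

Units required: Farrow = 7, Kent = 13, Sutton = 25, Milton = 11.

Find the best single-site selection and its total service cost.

Choose C only; total service cost 326.

With exactly 1 open, each work cell uses its cheapest among the chosen.
{C}: Farrow→C 4·7=28, Kent→C 2·13=26, Sutton→C 10·25=250, Milton→C 2·11=22. Service cost 326.
{D}: service cost 471
{B}: service cost 489
Among all 5 size-1 choices, {C} is lowest.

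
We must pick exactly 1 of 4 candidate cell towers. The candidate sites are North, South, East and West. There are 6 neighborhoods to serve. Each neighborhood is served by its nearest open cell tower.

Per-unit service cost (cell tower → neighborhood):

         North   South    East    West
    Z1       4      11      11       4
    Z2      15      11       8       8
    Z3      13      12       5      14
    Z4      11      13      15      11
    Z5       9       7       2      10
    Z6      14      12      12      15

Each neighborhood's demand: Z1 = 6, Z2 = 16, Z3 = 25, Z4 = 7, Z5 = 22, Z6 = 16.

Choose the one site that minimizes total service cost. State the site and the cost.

With exactly 1 open, each neighborhood uses its cheapest among the chosen.
{East}: Z1→East 11·6=66, Z2→East 8·16=128, Z3→East 5·25=125, Z4→East 15·7=105, Z5→East 2·22=44, Z6→East 12·16=192. Service cost 660.
{South}: service cost 979
{West}: service cost 1039
Among all 4 size-1 choices, {East} is lowest.

Choose East only; total service cost 660.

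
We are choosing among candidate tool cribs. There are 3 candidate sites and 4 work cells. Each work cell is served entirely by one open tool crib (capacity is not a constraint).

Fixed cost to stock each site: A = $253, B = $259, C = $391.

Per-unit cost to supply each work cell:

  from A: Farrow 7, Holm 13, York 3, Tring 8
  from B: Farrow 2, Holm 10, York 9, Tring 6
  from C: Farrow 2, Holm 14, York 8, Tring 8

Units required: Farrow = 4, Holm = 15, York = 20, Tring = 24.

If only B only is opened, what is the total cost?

Each work cell is assigned to its cheapest site among the open ones.
{B}: Farrow→B 2·4=8, Holm→B 10·15=150, York→B 9·20=180, Tring→B 6·24=144. Service 482; fixed 259; total 741.

Total cost: 741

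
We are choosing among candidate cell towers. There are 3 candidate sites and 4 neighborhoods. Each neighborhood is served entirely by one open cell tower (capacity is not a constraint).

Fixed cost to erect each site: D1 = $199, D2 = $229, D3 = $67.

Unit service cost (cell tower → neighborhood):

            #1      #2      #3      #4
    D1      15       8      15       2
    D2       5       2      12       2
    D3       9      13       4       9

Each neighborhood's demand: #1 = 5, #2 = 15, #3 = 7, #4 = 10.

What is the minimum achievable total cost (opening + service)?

Minimum total cost: 388

For any fixed open set, each neighborhood goes to its cheapest open site; total = fixed + service.
{D2}: #1→D2 5·5=25, #2→D2 2·15=30, #3→D2 12·7=84, #4→D2 2·10=20. Service 159; fixed 229; total 388.
{D2, D3}: service 103 + fixed 296 = 399
{D3}: #1→D3 9·5=45, #2→D3 13·15=195, #3→D3 4·7=28, #4→D3 9·10=90. Service 358; fixed 67; total 425.
{D1, D2, D3}: service 103 + fixed 495 = 598
No other subset beats 388.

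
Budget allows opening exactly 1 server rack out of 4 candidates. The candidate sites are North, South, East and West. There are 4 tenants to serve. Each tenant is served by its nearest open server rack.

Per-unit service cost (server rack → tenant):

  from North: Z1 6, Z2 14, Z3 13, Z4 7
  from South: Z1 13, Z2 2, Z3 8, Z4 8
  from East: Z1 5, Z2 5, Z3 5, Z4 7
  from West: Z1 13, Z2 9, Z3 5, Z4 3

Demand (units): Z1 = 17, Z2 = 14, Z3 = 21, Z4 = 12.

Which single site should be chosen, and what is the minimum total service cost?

Choose East only; total service cost 344.

With exactly 1 open, each tenant uses its cheapest among the chosen.
{East}: Z1→East 5·17=85, Z2→East 5·14=70, Z3→East 5·21=105, Z4→East 7·12=84. Service cost 344.
{West}: service cost 488
{South}: service cost 513
Among all 4 size-1 choices, {East} is lowest.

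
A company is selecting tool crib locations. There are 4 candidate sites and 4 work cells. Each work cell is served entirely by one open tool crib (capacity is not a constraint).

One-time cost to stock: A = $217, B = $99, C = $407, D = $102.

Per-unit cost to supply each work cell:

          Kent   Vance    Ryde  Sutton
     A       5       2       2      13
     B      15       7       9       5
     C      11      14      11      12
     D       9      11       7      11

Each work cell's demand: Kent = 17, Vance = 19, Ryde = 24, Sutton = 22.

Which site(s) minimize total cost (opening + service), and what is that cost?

Open A and B; minimum total cost 597.

For any fixed open set, each work cell goes to its cheapest open site; total = fixed + service.
{A, B}: Kent→A 5·17=85, Vance→A 2·19=38, Ryde→A 2·24=48, Sutton→B 5·22=110. Service 281; fixed 316; total 597.
{A}: service 457 + fixed 217 = 674
{A, B, D}: service 281 + fixed 418 = 699
{A, B, C, D}: service 281 + fixed 825 = 1106
No other subset beats 597.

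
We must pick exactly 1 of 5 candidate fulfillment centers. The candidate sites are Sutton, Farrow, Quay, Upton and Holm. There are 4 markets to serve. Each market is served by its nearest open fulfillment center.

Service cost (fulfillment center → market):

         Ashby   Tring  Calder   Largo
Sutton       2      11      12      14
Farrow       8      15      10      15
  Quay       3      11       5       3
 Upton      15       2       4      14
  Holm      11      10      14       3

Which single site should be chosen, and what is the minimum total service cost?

Choose Quay only; total service cost 22.

With exactly 1 open, each market uses its cheapest among the chosen.
{Quay}: Ashby→Quay 3, Tring→Quay 11, Calder→Quay 5, Largo→Quay 3. Service cost 22.
{Upton}: service cost 35
{Holm}: service cost 38
Among all 5 size-1 choices, {Quay} is lowest.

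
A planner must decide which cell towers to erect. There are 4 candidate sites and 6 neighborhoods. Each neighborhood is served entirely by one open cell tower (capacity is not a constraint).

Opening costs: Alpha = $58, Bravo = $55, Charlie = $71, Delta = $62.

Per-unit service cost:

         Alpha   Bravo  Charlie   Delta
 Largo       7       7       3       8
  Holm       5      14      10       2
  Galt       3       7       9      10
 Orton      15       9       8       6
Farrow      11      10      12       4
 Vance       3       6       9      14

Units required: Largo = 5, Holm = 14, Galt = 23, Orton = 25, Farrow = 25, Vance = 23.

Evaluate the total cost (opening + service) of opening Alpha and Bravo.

Total cost: 831

Each neighborhood is assigned to its cheapest site among the open ones.
{Alpha, Bravo}: Largo→Alpha 7·5=35, Holm→Alpha 5·14=70, Galt→Alpha 3·23=69, Orton→Bravo 9·25=225, Farrow→Bravo 10·25=250, Vance→Alpha 3·23=69. Service 718; fixed 113; total 831.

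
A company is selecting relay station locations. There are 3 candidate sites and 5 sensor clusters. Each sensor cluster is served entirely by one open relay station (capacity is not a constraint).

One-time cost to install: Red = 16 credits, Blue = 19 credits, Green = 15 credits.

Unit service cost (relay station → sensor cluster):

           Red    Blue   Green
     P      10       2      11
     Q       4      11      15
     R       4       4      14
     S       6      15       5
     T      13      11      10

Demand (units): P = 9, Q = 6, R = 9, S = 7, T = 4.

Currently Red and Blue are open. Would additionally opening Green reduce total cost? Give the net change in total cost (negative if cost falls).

Current service cost with {Red, Blue}: 164.
Adding Green: each sensor cluster re-picks its cheapest; new service cost 153, saving 11.
Extra fixed cost: 15. Net change = 15 − 11 = 4.
(Totals: 199 → 203.)

No — net change +4 (cost rises by 4).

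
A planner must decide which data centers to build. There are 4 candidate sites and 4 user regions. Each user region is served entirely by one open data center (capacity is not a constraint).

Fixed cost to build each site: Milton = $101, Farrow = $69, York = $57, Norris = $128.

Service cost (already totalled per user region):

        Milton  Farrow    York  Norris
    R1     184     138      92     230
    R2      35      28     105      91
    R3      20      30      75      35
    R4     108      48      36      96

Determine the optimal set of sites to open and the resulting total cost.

Open Farrow and York; minimum total cost 312.

For any fixed open set, each user region goes to its cheapest open site; total = fixed + service.
{Farrow, York}: R1→York 92, R2→Farrow 28, R3→Farrow 30, R4→York 36. Service 186; fixed 126; total 312.
{Farrow}: R1→Farrow 138, R2→Farrow 28, R3→Farrow 30, R4→Farrow 48. Service 244; fixed 69; total 313.
{Milton, York}: service 183 + fixed 158 = 341
{Milton, Farrow, York, Norris}: service 176 + fixed 355 = 531
(All 15 nonempty subsets were checked; Farrow and York is lowest.)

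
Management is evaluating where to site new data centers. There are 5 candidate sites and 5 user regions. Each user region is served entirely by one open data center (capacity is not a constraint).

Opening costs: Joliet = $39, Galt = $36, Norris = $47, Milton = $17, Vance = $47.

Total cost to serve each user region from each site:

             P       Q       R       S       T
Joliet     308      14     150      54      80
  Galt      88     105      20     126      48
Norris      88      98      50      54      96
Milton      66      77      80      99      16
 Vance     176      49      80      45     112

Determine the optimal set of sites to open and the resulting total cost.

For any fixed open set, each user region goes to its cheapest open site; total = fixed + service.
{Joliet, Galt, Milton}: P→Milton 66, Q→Joliet 14, R→Galt 20, S→Joliet 54, T→Milton 16. Service 170; fixed 92; total 262.
{Joliet, Milton}: service 230 + fixed 56 = 286
{Galt, Milton, Vance}: service 196 + fixed 100 = 296
{Joliet, Galt, Norris, Milton, Vance}: P→Milton 66, Q→Joliet 14, R→Galt 20, S→Vance 45, T→Milton 16. Service 161; fixed 186; total 347.
No other subset beats 262.

Open Joliet, Galt and Milton; minimum total cost 262.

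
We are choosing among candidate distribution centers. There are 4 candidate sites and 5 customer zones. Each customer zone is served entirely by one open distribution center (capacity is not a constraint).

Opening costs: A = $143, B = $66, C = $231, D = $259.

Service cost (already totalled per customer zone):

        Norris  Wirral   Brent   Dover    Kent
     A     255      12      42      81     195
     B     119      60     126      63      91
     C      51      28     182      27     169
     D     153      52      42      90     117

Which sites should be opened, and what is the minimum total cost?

For any fixed open set, each customer zone goes to its cheapest open site; total = fixed + service.
{B}: Norris→B 119, Wirral→B 60, Brent→B 126, Dover→B 63, Kent→B 91. Service 459; fixed 66; total 525.
{A, B}: service 327 + fixed 209 = 536
{B, C}: service 323 + fixed 297 = 620
{A, B, C, D}: service 223 + fixed 699 = 922
No other subset beats 525.

Open B only; minimum total cost 525.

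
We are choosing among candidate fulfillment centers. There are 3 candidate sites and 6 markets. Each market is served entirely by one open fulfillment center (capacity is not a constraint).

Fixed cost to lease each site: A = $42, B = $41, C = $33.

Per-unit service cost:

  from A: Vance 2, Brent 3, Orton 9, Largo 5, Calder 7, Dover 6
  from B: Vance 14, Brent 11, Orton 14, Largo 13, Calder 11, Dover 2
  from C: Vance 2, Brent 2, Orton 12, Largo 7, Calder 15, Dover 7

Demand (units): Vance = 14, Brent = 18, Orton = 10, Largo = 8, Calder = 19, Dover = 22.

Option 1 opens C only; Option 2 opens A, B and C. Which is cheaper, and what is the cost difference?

Option 2 is cheaper by 225.

Option 1: {C}: Vance→C 2·14=28, Brent→C 2·18=36, Orton→C 12·10=120, Largo→C 7·8=56, Calder→C 15·19=285, Dover→C 7·22=154. Service 679; fixed 33; total 712.
Option 2: {A, B, C}: Vance→A 2·14=28, Brent→C 2·18=36, Orton→A 9·10=90, Largo→A 5·8=40, Calder→A 7·19=133, Dover→B 2·22=44. Service 371; fixed 116; total 487.
Difference: |712 − 487| = 225.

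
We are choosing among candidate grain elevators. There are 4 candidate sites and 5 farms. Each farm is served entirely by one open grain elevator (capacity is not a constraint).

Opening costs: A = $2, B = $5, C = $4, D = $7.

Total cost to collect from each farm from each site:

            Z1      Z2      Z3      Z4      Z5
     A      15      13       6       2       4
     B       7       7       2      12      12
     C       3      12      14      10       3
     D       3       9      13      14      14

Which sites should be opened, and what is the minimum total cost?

Open A, B and C; minimum total cost 28.

For any fixed open set, each farm goes to its cheapest open site; total = fixed + service.
{A, B, C}: Z1→C 3, Z2→B 7, Z3→B 2, Z4→A 2, Z5→C 3. Service 17; fixed 11; total 28.
{A, B}: service 22 + fixed 7 = 29
{A, B, D}: service 18 + fixed 14 = 32
{A, B, C, D}: service 17 + fixed 18 = 35
(All 15 nonempty subsets were checked; A, B and C is lowest.)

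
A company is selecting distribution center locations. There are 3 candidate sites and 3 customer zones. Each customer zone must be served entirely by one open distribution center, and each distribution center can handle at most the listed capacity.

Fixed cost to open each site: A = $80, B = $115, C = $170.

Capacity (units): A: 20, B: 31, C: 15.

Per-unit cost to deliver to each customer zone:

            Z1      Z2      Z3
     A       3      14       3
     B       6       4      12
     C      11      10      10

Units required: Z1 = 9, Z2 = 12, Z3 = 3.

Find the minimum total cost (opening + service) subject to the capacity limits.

Open {B}: Z1→B 6·9=54, Z2→B 4·12=48, Z3→B 12·3=36.
Loads: B carries 24/31. Service 138; fixed 115; total 253.
Next best feasible plan costs 279.

Minimum total cost: 253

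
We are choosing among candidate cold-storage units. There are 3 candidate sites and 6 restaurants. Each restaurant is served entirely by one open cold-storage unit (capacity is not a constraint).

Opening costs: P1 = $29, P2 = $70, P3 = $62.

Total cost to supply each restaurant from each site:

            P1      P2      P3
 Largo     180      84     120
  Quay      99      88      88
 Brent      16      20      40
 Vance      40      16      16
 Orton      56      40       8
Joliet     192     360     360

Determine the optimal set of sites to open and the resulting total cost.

Open P1 and P3; minimum total cost 531.

For any fixed open set, each restaurant goes to its cheapest open site; total = fixed + service.
{P1, P3}: Largo→P3 120, Quay→P3 88, Brent→P1 16, Vance→P3 16, Orton→P3 8, Joliet→P1 192. Service 440; fixed 91; total 531.
{P1, P2}: service 436 + fixed 99 = 535
{P1, P2, P3}: service 404 + fixed 161 = 565
{P1}: service 583 + fixed 29 = 612
No other subset beats 531.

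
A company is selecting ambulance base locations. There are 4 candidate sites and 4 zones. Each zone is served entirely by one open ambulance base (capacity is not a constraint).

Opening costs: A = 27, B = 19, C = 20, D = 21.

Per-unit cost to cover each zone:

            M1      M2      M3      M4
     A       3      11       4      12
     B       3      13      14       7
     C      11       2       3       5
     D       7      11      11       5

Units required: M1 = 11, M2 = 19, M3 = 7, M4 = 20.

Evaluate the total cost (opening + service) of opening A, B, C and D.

Total cost: 279

Each zone is assigned to its cheapest site among the open ones.
{A, B, C, D}: M1→A 3·11=33, M2→C 2·19=38, M3→C 3·7=21, M4→C 5·20=100. Service 192; fixed 87; total 279.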